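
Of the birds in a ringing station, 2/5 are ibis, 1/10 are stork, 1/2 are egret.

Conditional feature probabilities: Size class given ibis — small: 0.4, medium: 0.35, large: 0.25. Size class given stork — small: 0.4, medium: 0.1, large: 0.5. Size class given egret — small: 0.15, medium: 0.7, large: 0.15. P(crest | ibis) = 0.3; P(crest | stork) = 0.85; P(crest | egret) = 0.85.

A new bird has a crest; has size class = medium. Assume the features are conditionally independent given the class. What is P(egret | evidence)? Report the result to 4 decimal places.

0.8549

ibis: 0.4 × 0.35 × 0.3 = 0.042
stork: 0.1 × 0.1 × 0.85 = 0.0085
egret: 0.5 × 0.7 × 0.85 = 0.2975
P(egret | x) = 0.2975 / 0.348 ≈ 0.8549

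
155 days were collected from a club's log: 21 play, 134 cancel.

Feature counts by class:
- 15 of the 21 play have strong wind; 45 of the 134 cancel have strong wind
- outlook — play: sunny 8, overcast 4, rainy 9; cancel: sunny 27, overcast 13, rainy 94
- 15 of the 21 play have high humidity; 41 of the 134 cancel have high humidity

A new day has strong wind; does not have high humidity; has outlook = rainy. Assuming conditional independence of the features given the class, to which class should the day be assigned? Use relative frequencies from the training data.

cancel

play: (21/155) × (15/21) × (9/21) × (6/21) ≈ 0.0118499
cancel: (134/155) × (45/134) × (94/134) × (93/134) ≈ 0.141346
Highest score → cancel.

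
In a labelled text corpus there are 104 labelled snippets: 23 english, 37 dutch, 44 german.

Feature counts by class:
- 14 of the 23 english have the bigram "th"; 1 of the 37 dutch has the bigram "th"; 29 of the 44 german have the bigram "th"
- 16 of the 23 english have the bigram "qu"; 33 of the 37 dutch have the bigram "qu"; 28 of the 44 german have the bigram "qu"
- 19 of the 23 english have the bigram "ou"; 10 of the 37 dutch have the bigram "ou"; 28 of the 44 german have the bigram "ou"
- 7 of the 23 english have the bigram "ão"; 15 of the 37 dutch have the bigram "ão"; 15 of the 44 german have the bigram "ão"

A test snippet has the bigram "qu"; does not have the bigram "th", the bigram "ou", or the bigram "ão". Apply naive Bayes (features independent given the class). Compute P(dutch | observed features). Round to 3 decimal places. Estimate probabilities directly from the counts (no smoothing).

0.821

english: (23/104) × (9/23) × (16/23) × (4/23) × (16/23) ≈ 0.00728326
dutch: (37/104) × (36/37) × (33/37) × (27/37) × (22/37) ≈ 0.133957
german: (44/104) × (15/44) × (28/44) × (16/44) × (29/44) ≈ 0.0219976
P(dutch | x) = 0.133957 / 0.16323786 ≈ 0.821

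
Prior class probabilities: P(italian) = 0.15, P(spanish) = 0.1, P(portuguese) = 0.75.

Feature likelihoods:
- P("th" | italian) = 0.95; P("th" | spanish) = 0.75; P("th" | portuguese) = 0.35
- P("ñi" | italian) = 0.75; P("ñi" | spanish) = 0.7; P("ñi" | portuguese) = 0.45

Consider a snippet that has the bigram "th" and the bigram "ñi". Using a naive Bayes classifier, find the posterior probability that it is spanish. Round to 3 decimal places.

italian: 0.15 × 0.95 × 0.75 = 0.106875
spanish: 0.1 × 0.75 × 0.7 = 0.0525
portuguese: 0.75 × 0.35 × 0.45 = 0.118125
P(spanish | x) = 0.0525 / 0.2775 ≈ 0.189

0.189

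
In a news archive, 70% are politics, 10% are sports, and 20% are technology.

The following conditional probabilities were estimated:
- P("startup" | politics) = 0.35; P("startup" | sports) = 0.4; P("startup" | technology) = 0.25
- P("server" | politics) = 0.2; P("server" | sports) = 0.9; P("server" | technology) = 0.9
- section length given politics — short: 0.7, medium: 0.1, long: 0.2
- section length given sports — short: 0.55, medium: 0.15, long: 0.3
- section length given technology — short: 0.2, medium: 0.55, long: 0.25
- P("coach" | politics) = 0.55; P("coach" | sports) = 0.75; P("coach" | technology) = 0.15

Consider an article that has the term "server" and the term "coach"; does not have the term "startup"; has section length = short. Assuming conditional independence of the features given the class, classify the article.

politics: 0.7 × (1−0.35) × 0.2 × 0.7 × 0.55 = 0.035035
sports: 0.1 × (1−0.4) × 0.9 × 0.55 × 0.75 = 0.022275
technology: 0.2 × (1−0.25) × 0.9 × 0.2 × 0.15 = 0.00405
Highest score → politics.

politics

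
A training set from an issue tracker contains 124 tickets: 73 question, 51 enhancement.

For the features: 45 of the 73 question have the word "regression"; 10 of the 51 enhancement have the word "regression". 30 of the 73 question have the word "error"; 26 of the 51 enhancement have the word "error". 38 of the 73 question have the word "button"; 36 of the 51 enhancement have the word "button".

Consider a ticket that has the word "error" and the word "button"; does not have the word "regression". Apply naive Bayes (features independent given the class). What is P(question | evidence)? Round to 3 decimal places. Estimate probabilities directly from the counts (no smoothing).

0.289

question: (73/124) × (28/73) × (30/73) × (38/73) ≈ 0.0483054
enhancement: (51/124) × (41/51) × (26/51) × (36/51) ≈ 0.118986
P(question | x) = 0.0483054 / 0.1672914 ≈ 0.289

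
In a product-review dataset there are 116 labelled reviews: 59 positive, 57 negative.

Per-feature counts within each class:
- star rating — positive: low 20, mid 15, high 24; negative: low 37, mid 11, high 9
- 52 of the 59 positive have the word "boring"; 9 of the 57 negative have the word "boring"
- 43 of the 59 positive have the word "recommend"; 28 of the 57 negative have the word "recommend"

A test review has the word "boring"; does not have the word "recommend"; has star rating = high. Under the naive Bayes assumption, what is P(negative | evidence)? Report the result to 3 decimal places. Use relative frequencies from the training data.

positive: (59/116) × (24/59) × (52/59) × (16/59) ≈ 0.0494507
negative: (57/116) × (9/57) × (9/57) × (29/57) ≈ 0.00623269
P(negative | x) = 0.00623269 / 0.05568339 ≈ 0.112

0.112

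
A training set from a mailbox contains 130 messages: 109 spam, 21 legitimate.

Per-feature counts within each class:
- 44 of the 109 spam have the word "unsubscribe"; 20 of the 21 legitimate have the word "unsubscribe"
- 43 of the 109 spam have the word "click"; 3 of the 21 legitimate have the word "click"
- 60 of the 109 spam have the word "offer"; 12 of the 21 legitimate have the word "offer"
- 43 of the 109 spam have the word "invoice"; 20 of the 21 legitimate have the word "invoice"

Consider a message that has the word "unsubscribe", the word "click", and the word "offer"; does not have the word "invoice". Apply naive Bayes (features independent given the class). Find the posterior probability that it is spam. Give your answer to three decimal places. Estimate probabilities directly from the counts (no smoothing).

0.987

spam: (109/130) × (44/109) × (43/109) × (60/109) × (66/109) ≈ 0.0445034
legitimate: (21/130) × (20/21) × (3/21) × (12/21) × (1/21) ≈ 0.000598041
P(spam | x) = 0.0445034 / 0.045101441 ≈ 0.987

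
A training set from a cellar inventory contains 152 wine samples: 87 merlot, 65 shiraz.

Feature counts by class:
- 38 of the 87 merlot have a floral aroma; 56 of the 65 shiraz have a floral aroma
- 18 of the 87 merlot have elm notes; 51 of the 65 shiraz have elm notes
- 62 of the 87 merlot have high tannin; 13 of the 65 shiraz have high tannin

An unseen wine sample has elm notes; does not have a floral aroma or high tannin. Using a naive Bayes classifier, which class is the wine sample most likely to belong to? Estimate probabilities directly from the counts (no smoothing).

shiraz

merlot: (87/152) × (49/87) × (18/87) × (25/87) ≈ 0.0191658
shiraz: (65/152) × (9/65) × (51/65) × (52/65) ≈ 0.037166
Highest score → shiraz.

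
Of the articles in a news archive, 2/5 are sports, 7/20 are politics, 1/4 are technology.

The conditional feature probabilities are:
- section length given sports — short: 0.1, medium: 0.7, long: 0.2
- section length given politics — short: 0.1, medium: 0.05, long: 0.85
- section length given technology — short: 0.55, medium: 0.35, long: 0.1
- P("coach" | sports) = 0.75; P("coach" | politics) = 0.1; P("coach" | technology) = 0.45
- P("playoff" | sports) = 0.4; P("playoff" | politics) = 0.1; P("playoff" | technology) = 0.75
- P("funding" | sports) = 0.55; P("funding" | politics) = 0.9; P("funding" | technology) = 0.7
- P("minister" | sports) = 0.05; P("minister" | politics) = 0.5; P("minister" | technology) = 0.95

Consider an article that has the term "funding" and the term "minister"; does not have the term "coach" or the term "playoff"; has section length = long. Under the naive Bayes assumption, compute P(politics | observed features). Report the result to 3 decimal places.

sports: 0.4 × 0.2 × (1−0.75) × (1−0.4) × 0.55 × 0.05 = 0.00033
politics: 0.35 × 0.85 × (1−0.1) × (1−0.1) × 0.9 × 0.5 = 0.10843875
technology: 0.25 × 0.1 × (1−0.45) × (1−0.75) × 0.7 × 0.95 = 0.0022859375
P(politics | x) = 0.10843875 / 0.1110546875 ≈ 0.976

0.976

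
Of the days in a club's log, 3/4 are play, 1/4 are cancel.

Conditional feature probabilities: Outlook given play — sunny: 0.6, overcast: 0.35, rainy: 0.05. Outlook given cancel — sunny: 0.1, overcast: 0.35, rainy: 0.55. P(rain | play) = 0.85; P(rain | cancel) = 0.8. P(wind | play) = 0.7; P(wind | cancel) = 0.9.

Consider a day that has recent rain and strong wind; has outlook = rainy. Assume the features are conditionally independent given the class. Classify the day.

play: 0.75 × 0.05 × 0.85 × 0.7 = 0.0223125
cancel: 0.25 × 0.55 × 0.8 × 0.9 = 0.099
Highest score → cancel.

cancel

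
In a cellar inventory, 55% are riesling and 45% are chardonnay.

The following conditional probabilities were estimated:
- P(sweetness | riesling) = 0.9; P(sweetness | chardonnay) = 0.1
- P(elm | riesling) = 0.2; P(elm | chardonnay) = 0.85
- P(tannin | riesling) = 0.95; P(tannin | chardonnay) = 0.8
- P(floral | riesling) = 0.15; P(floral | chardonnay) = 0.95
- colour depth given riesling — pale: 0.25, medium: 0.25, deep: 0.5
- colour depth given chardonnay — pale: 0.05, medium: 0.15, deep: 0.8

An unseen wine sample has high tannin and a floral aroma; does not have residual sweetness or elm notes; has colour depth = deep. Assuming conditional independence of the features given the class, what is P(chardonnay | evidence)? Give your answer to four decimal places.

riesling: 0.55 × (1−0.9) × (1−0.2) × 0.95 × 0.15 × 0.5 = 0.003135
chardonnay: 0.45 × (1−0.1) × (1−0.85) × 0.8 × 0.95 × 0.8 = 0.036936
P(chardonnay | x) = 0.036936 / 0.040071 ≈ 0.9218

0.9218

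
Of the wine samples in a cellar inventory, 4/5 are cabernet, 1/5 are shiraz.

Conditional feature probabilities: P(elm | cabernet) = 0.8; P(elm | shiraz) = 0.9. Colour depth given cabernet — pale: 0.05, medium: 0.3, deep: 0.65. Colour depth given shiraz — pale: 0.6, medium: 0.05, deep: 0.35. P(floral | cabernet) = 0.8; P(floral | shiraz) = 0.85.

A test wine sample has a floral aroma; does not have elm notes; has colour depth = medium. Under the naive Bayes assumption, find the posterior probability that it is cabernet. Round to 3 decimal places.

0.978

cabernet: 0.8 × (1−0.8) × 0.3 × 0.8 = 0.0384
shiraz: 0.2 × (1−0.9) × 0.05 × 0.85 = 0.00085
P(cabernet | x) = 0.0384 / 0.03925 ≈ 0.978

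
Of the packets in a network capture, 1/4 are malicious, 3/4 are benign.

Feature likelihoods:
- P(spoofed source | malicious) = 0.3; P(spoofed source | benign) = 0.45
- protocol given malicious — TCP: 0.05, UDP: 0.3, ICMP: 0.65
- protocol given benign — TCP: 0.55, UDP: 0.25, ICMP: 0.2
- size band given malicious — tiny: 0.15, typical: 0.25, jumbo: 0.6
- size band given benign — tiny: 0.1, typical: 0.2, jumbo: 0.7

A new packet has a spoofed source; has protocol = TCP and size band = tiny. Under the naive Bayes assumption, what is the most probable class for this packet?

benign

malicious: 0.25 × 0.3 × 0.05 × 0.15 = 0.0005625
benign: 0.75 × 0.45 × 0.55 × 0.1 = 0.0185625
Highest score → benign.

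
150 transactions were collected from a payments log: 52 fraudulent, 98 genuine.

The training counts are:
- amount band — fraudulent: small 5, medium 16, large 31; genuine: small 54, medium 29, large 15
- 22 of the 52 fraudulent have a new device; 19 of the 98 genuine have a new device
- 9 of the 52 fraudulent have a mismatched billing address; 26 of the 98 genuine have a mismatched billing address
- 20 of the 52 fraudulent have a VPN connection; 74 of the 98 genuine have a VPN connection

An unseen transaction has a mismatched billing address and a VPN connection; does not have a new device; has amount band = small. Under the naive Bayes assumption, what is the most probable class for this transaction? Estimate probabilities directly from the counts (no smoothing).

fraudulent: (52/150) × (5/52) × (30/52) × (9/52) × (20/52) ≈ 0.00128015
genuine: (98/150) × (54/98) × (79/98) × (26/98) × (74/98) ≈ 0.0581375
Highest score → genuine.

genuine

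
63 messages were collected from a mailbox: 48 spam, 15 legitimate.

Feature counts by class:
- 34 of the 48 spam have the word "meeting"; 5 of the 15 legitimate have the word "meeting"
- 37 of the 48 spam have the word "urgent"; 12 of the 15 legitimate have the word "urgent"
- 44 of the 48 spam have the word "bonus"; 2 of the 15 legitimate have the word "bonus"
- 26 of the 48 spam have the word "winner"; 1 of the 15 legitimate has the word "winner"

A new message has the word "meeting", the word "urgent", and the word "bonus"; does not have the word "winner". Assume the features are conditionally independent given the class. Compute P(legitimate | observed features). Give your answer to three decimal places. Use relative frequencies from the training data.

spam: (48/63) × (34/48) × (37/48) × (44/48) × (22/48) ≈ 0.17478
legitimate: (15/63) × (5/15) × (12/15) × (2/15) × (14/15) ≈ 0.00790123
P(legitimate | x) = 0.00790123 / 0.18268123 ≈ 0.043

0.043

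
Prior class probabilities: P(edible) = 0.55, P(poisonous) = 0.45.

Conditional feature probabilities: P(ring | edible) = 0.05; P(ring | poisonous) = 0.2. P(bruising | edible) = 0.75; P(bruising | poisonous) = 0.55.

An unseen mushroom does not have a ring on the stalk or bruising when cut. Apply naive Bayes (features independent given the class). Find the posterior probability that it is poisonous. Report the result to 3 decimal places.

0.554

edible: 0.55 × (1−0.05) × (1−0.75) = 0.130625
poisonous: 0.45 × (1−0.2) × (1−0.55) = 0.162
P(poisonous | x) = 0.162 / 0.292625 ≈ 0.554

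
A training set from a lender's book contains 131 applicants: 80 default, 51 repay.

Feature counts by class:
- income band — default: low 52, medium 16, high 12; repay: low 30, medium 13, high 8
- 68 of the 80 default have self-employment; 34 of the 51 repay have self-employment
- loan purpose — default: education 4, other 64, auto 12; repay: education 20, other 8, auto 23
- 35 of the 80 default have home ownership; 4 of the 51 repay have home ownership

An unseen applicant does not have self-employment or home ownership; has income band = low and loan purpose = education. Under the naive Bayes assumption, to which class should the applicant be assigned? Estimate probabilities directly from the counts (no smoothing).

repay

default: (80/131) × (52/80) × (12/80) × (4/80) × (45/80) ≈ 0.00167462
repay: (51/131) × (30/51) × (17/51) × (20/51) × (47/51) ≈ 0.0275877
Highest score → repay.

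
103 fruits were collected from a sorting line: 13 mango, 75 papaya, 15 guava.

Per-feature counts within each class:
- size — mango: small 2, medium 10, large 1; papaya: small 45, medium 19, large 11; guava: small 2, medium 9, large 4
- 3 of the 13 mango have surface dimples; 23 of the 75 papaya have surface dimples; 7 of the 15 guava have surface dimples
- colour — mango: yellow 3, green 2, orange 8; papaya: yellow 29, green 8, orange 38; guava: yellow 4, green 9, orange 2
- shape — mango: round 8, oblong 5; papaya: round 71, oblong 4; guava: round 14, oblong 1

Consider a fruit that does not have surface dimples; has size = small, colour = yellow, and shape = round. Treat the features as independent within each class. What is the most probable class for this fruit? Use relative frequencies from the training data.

mango: (13/103) × (2/13) × (10/13) × (3/13) × (8/13) ≈ 0.00212116
papaya: (75/103) × (45/75) × (52/75) × (29/75) × (71/75) ≈ 0.110879
guava: (15/103) × (2/15) × (8/15) × (4/15) × (14/15) ≈ 0.00257749
Highest score → papaya.

papaya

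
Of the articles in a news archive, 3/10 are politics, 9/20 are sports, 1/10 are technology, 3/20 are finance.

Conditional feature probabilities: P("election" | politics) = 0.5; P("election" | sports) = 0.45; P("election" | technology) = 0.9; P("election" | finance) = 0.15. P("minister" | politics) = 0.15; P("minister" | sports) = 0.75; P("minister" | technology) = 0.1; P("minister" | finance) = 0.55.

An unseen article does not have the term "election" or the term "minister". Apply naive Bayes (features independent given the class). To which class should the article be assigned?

politics: 0.3 × (1−0.5) × (1−0.15) = 0.1275
sports: 0.45 × (1−0.45) × (1−0.75) = 0.061875
technology: 0.1 × (1−0.9) × (1−0.1) = 0.009
finance: 0.15 × (1−0.15) × (1−0.55) = 0.057375
Highest score → politics.

politics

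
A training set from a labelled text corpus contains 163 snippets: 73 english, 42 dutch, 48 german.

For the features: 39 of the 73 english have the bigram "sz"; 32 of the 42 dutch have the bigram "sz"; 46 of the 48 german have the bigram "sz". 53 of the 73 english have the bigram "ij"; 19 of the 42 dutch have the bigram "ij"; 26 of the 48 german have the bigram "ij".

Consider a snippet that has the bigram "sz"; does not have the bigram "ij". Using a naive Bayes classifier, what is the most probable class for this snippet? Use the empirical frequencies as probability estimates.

german

english: (73/163) × (39/73) × (20/73) ≈ 0.0655517
dutch: (42/163) × (32/42) × (23/42) ≈ 0.107508
german: (48/163) × (46/48) × (22/48) ≈ 0.129346
Highest score → german.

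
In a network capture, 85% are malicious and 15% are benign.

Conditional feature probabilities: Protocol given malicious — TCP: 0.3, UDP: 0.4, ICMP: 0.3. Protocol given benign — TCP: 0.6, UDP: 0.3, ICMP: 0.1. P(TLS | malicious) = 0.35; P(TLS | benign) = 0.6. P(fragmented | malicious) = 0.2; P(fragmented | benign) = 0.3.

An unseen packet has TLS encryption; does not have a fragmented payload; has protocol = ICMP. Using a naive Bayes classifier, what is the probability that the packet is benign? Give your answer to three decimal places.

malicious: 0.85 × 0.3 × 0.35 × (1−0.2) = 0.0714
benign: 0.15 × 0.1 × 0.6 × (1−0.3) = 0.0063
P(benign | x) = 0.0063 / 0.0777 ≈ 0.081

0.081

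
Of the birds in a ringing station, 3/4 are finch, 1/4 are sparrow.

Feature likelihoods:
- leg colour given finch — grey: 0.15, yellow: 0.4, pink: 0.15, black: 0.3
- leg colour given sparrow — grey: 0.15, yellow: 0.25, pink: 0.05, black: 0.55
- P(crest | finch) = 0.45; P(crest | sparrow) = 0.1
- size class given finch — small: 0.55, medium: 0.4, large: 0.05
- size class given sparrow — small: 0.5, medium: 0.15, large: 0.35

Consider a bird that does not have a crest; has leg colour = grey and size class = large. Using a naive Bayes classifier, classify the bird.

sparrow

finch: 0.75 × 0.15 × (1−0.45) × 0.05 = 0.00309375
sparrow: 0.25 × 0.15 × (1−0.1) × 0.35 = 0.0118125
Highest score → sparrow.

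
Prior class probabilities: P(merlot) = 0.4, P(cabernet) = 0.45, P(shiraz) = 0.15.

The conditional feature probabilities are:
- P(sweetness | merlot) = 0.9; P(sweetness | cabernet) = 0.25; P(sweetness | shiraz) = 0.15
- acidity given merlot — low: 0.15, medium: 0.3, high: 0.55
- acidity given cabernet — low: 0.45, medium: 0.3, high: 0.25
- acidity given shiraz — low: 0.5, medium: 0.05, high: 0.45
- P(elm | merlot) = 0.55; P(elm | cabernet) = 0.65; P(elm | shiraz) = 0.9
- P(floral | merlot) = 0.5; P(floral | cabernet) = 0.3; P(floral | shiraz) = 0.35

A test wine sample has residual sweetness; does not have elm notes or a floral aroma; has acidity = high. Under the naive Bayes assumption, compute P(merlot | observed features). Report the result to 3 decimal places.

0.855

merlot: 0.4 × 0.9 × 0.55 × (1−0.55) × (1−0.5) = 0.04455
cabernet: 0.45 × 0.25 × 0.25 × (1−0.65) × (1−0.3) = 0.006890625
shiraz: 0.15 × 0.15 × 0.45 × (1−0.9) × (1−0.35) = 0.000658125
P(merlot | x) = 0.04455 / 0.05209875 ≈ 0.855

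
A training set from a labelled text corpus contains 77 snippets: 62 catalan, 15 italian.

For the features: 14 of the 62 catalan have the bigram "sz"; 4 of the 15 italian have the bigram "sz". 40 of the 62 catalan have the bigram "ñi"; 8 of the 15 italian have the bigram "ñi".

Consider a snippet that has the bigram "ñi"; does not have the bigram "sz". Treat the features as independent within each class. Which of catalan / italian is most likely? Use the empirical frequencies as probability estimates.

catalan: (62/77) × (48/62) × (40/62) ≈ 0.402178
italian: (15/77) × (11/15) × (8/15) ≈ 0.0761905
Highest score → catalan.

catalan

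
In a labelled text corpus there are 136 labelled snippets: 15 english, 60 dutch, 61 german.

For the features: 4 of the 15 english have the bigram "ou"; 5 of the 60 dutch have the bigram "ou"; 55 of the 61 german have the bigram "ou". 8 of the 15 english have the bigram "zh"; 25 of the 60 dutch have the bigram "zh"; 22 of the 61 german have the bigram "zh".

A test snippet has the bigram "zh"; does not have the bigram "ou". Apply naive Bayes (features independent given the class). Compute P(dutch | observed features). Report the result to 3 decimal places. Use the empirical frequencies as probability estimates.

0.741

english: (15/136) × (11/15) × (8/15) ≈ 0.0431373
dutch: (60/136) × (55/60) × (25/60) ≈ 0.168505
german: (61/136) × (6/61) × (22/61) ≈ 0.0159113
P(dutch | x) = 0.168505 / 0.2275536 ≈ 0.741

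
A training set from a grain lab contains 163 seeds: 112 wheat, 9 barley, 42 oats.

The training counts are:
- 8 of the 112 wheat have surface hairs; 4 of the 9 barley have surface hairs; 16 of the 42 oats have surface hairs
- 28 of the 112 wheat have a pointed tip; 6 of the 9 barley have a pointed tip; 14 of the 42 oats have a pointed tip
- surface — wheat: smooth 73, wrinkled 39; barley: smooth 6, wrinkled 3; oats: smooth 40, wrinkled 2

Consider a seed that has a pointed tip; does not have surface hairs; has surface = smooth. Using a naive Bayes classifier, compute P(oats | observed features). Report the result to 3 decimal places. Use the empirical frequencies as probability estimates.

0.301

wheat: (112/163) × (104/112) × (28/112) × (73/112) ≈ 0.103966
barley: (9/163) × (5/9) × (6/9) × (6/9) ≈ 0.0136333
oats: (42/163) × (26/42) × (14/42) × (40/42) ≈ 0.0506378
P(oats | x) = 0.0506378 / 0.1682371 ≈ 0.301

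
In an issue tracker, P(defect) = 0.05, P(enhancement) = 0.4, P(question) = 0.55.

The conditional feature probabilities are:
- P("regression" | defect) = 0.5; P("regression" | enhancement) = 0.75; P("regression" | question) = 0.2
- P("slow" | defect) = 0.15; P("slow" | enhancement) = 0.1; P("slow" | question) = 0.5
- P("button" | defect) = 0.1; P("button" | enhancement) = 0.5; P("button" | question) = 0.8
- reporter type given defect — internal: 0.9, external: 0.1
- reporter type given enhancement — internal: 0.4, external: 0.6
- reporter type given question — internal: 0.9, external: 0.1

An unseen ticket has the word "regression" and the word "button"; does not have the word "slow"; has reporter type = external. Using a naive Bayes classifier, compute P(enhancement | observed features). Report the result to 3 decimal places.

0.946

defect: 0.05 × 0.5 × (1−0.15) × 0.1 × 0.1 = 0.0002125
enhancement: 0.4 × 0.75 × (1−0.1) × 0.5 × 0.6 = 0.081
question: 0.55 × 0.2 × (1−0.5) × 0.8 × 0.1 = 0.0044
P(enhancement | x) = 0.081 / 0.0856125 ≈ 0.946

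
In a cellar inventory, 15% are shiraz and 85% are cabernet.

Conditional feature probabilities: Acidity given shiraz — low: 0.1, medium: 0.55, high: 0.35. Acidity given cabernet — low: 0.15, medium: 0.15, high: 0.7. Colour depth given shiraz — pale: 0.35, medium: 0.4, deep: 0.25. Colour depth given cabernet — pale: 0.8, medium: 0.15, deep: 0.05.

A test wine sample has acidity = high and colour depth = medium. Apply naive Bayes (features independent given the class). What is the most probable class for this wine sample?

cabernet

shiraz: 0.15 × 0.35 × 0.4 = 0.021
cabernet: 0.85 × 0.7 × 0.15 = 0.08925
Highest score → cabernet.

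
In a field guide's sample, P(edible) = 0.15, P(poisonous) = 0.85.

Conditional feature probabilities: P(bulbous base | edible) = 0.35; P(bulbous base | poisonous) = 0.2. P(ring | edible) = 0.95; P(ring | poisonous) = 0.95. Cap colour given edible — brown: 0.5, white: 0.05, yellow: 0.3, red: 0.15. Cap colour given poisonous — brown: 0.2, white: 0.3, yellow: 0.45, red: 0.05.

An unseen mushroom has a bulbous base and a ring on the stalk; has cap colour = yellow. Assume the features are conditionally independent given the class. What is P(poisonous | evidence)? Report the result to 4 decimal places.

0.8293

edible: 0.15 × 0.35 × 0.95 × 0.3 = 0.0149625
poisonous: 0.85 × 0.2 × 0.95 × 0.45 = 0.072675
P(poisonous | x) = 0.072675 / 0.0876375 ≈ 0.8293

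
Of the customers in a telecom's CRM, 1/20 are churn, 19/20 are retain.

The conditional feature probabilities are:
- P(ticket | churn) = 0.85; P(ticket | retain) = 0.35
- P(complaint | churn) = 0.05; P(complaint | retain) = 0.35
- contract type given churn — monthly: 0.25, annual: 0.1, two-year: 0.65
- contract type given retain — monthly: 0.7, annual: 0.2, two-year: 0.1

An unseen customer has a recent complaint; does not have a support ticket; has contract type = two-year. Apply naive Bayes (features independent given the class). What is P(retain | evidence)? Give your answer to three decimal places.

0.989

churn: 0.05 × (1−0.85) × 0.05 × 0.65 = 0.00024375
retain: 0.95 × (1−0.35) × 0.35 × 0.1 = 0.0216125
P(retain | x) = 0.0216125 / 0.02185625 ≈ 0.989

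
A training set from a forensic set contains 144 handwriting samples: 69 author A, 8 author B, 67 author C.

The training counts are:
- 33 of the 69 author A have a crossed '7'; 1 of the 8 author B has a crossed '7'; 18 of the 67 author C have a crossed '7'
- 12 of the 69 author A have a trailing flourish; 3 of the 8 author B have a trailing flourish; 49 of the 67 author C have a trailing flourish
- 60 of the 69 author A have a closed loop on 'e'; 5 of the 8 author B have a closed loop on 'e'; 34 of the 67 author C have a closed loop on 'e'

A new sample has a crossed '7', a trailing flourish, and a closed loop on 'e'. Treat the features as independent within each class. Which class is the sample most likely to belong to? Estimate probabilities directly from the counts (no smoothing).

author A: (69/144) × (33/69) × (12/69) × (60/69) ≈ 0.0346566
author B: (8/144) × (1/8) × (3/8) × (5/8) ≈ 0.0016276
author C: (67/144) × (18/67) × (49/67) × (34/67) ≈ 0.0463912
Highest score → author C.

author C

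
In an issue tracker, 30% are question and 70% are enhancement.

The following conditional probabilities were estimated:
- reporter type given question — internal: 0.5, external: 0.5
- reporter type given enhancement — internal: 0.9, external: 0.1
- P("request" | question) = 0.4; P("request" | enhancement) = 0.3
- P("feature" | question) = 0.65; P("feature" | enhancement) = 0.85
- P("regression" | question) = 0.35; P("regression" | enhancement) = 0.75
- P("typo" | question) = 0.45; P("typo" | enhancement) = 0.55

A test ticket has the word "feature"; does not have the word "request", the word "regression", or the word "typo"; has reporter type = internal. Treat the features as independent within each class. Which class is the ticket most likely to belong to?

enhancement

question: 0.3 × 0.5 × (1−0.4) × 0.65 × (1−0.35) × (1−0.45) = 0.02091375
enhancement: 0.7 × 0.9 × (1−0.3) × 0.85 × (1−0.75) × (1−0.55) = 0.042170625
Highest score → enhancement.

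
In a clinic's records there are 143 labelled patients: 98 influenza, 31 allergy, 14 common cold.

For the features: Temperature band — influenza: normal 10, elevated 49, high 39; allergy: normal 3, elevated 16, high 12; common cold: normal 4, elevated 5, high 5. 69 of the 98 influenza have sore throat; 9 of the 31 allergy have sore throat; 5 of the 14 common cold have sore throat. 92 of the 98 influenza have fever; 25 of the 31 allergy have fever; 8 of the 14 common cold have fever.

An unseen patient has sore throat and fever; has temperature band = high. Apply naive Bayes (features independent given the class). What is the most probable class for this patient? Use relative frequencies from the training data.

influenza: (98/143) × (39/98) × (69/98) × (92/98) ≈ 0.180266
allergy: (31/143) × (12/31) × (9/31) × (25/31) ≈ 0.0196474
common cold: (14/143) × (5/14) × (5/14) × (8/14) ≈ 0.00713572
Highest score → influenza.

influenza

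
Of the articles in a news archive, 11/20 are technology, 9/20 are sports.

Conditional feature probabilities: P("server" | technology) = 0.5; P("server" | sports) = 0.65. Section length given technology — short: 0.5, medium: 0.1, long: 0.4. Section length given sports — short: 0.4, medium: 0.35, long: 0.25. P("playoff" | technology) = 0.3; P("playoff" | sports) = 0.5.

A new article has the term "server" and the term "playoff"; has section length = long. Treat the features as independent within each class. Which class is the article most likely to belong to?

sports

technology: 0.55 × 0.5 × 0.4 × 0.3 = 0.033
sports: 0.45 × 0.65 × 0.25 × 0.5 = 0.0365625
Highest score → sports.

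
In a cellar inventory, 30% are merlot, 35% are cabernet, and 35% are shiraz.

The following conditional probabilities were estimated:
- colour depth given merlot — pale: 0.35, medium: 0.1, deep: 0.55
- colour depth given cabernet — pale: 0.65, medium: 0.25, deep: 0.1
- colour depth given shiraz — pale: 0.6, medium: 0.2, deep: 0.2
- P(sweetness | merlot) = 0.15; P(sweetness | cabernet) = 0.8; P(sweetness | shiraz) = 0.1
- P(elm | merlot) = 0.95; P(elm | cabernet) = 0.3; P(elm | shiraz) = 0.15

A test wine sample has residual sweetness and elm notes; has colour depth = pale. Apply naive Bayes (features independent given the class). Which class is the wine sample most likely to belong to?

cabernet

merlot: 0.3 × 0.35 × 0.15 × 0.95 = 0.0149625
cabernet: 0.35 × 0.65 × 0.8 × 0.3 = 0.0546
shiraz: 0.35 × 0.6 × 0.1 × 0.15 = 0.00315
Highest score → cabernet.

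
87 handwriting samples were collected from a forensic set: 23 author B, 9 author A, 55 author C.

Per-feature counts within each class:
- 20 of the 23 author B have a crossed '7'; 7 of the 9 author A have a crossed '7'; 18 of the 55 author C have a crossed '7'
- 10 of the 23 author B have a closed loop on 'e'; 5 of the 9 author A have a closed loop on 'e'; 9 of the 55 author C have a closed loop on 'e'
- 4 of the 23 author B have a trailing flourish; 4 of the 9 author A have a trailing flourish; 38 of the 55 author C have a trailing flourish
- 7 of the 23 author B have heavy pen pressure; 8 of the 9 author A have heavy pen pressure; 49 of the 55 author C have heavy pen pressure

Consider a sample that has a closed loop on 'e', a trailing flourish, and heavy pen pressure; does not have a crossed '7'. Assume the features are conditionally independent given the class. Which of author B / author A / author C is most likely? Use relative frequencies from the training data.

author C

author B: (23/87) × (3/23) × (10/23) × (4/23) × (7/23) ≈ 0.000793554
author A: (9/87) × (2/9) × (5/9) × (4/9) × (8/9) ≈ 0.00504549
author C: (55/87) × (37/55) × (9/55) × (38/55) × (49/55) ≈ 0.0428368
Highest score → author C.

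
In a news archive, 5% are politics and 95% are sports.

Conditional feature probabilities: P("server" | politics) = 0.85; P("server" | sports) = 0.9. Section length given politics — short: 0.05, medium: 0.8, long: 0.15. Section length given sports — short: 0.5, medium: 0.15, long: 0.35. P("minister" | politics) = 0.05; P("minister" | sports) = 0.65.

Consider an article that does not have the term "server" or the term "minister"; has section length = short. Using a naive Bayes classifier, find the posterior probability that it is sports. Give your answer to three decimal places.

politics: 0.05 × (1−0.85) × 0.05 × (1−0.05) = 0.00035625
sports: 0.95 × (1−0.9) × 0.5 × (1−0.65) = 0.016625
P(sports | x) = 0.016625 / 0.01698125 ≈ 0.979

0.979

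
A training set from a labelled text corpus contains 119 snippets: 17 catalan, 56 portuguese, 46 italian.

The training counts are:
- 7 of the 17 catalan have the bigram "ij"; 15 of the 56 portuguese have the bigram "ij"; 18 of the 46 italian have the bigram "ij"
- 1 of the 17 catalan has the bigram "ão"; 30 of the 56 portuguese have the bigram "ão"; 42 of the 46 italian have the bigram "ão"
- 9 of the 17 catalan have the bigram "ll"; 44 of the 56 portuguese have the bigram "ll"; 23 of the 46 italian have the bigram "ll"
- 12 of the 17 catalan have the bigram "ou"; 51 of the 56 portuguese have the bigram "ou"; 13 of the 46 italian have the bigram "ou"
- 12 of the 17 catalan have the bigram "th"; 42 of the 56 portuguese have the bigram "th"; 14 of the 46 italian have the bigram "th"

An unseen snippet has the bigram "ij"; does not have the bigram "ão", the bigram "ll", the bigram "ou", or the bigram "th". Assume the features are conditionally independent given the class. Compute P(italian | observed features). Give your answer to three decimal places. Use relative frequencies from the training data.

0.564

catalan: (17/119) × (7/17) × (16/17) × (8/17) × (5/17) × (5/17) ≈ 0.00225375
portuguese: (56/119) × (15/56) × (26/56) × (12/56) × (5/56) × (14/56) ≈ 0.000279927
italian: (46/119) × (18/46) × (4/46) × (23/46) × (33/46) × (32/46) ≈ 0.00328206
P(italian | x) = 0.00328206 / 0.005815737 ≈ 0.564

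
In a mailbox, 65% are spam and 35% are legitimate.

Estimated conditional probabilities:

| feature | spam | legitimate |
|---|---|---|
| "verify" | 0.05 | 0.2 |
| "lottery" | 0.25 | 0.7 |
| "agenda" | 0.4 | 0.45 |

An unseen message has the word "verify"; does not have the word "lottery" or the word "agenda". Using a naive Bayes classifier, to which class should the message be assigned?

spam

spam: 0.65 × 0.05 × (1−0.25) × (1−0.4) = 0.014625
legitimate: 0.35 × 0.2 × (1−0.7) × (1−0.45) = 0.01155
Highest score → spam.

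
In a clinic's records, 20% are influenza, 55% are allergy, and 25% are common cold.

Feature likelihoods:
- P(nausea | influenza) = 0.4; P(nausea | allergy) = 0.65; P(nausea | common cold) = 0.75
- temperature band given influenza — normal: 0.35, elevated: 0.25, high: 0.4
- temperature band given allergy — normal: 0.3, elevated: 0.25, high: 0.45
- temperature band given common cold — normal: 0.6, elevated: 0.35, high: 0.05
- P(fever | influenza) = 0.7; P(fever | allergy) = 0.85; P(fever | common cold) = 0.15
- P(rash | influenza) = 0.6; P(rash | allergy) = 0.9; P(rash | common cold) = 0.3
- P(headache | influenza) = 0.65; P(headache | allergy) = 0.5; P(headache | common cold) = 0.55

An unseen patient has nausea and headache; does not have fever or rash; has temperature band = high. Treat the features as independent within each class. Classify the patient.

common cold

influenza: 0.2 × 0.4 × 0.4 × (1−0.7) × (1−0.6) × 0.65 = 0.002496
allergy: 0.55 × 0.65 × 0.45 × (1−0.85) × (1−0.9) × 0.5 = 0.0012065625
common cold: 0.25 × 0.75 × 0.05 × (1−0.15) × (1−0.3) × 0.55 = 0.00306796875
Highest score → common cold.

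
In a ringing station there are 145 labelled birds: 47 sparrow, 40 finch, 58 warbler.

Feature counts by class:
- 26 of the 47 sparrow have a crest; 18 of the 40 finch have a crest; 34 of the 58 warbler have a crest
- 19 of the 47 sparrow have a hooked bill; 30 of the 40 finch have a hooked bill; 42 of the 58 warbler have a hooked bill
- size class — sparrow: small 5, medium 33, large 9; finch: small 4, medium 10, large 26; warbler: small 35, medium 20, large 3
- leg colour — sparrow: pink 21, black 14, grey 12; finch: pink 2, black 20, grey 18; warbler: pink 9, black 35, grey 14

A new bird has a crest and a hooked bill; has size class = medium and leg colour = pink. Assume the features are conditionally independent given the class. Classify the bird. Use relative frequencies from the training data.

sparrow: (47/145) × (26/47) × (19/47) × (33/47) × (21/47) ≈ 0.0227404
finch: (40/145) × (18/40) × (30/40) × (10/40) × (2/40) ≈ 0.00116379
warbler: (58/145) × (34/58) × (42/58) × (20/58) × (9/58) ≈ 0.0090855
Highest score → sparrow.

sparrow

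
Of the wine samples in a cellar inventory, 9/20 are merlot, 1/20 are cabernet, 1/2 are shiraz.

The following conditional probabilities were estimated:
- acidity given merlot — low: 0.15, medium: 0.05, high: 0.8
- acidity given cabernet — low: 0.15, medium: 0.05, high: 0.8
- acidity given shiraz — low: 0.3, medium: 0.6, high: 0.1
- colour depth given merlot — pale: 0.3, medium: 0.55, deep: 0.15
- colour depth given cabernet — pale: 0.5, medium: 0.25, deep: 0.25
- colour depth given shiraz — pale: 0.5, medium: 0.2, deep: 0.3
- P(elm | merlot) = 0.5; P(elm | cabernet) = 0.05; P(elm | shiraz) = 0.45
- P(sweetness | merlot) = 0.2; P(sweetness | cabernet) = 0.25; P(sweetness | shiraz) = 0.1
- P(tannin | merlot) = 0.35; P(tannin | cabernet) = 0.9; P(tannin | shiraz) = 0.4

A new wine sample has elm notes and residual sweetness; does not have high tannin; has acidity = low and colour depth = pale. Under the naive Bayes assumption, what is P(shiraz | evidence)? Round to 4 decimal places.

0.6052

merlot: 0.45 × 0.15 × 0.3 × 0.5 × 0.2 × (1−0.35) = 0.00131625
cabernet: 0.05 × 0.15 × 0.5 × 0.05 × 0.25 × (1−0.9) = 0.0000046875
shiraz: 0.5 × 0.3 × 0.5 × 0.45 × 0.1 × (1−0.4) = 0.002025
P(shiraz | x) = 0.002025 / 0.0033459375 ≈ 0.6052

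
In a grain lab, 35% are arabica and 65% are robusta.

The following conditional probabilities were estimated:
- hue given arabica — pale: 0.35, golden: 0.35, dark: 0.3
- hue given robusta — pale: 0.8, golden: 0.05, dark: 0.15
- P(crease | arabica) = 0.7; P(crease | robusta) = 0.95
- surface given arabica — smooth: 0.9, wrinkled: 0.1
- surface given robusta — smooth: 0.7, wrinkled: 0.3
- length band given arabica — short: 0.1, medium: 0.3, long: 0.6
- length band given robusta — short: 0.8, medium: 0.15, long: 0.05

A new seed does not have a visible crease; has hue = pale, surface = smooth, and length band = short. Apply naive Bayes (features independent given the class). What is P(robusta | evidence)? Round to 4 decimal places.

0.8149

arabica: 0.35 × 0.35 × (1−0.7) × 0.9 × 0.1 = 0.0033075
robusta: 0.65 × 0.8 × (1−0.95) × 0.7 × 0.8 = 0.01456
P(robusta | x) = 0.01456 / 0.0178675 ≈ 0.8149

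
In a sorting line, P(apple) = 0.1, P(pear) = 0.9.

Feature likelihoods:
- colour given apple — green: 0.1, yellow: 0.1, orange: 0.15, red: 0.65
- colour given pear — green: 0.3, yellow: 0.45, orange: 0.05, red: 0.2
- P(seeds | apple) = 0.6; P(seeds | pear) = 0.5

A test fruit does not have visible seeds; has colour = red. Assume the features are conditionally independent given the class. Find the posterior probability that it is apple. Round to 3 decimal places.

0.224

apple: 0.1 × 0.65 × (1−0.6) = 0.026
pear: 0.9 × 0.2 × (1−0.5) = 0.09
P(apple | x) = 0.026 / 0.116 ≈ 0.224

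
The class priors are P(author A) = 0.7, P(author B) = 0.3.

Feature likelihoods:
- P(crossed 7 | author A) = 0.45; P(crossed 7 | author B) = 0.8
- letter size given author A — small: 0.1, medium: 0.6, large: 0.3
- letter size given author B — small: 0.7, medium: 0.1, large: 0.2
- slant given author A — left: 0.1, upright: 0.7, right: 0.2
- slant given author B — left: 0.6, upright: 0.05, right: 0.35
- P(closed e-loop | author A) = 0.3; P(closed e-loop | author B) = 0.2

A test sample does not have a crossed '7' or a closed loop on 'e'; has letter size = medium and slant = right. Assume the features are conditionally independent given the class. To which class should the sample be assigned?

author A: 0.7 × (1−0.45) × 0.6 × 0.2 × (1−0.3) = 0.03234
author B: 0.3 × (1−0.8) × 0.1 × 0.35 × (1−0.2) = 0.00168
Highest score → author A.

author A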